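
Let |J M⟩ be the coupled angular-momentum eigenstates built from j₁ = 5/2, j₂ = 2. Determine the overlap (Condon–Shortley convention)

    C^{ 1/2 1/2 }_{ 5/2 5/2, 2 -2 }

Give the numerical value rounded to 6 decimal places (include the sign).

√[2·4!1!0!/6! · 5!0!0!4!1!0!] = √(192)
  +(−1)^0/∏(0,4,0,0,1,0)! = 1/24  (running 1/24)
⟨..|..⟩ = √(192)·(1/24) = +0.577350

+√(1/3) ≈ +0.577350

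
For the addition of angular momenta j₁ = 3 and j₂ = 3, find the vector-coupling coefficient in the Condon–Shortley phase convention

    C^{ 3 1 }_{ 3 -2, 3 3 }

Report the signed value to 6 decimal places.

−√(1/3) ≈ -0.577350

j₁+j₂−J=3  J+j₁−j₂=3  J−j₁+j₂=3  j₁+j₂+J+1=10
(j₁±m₁, j₂±m₂, J±M) = (1,5,6,0,4,2)
P² = 1728
sum k=3..3:
  [3] −1/72 = -1/72
S = -1/72
C² = P²·S² = 1/3 ; C = -0.577350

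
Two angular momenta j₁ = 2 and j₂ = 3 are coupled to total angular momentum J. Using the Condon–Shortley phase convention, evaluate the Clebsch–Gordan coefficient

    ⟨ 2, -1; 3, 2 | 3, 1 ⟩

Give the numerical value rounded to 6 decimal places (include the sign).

triangle: 2!*2!*4!/9! = 96/362880
(j±m)!: 1!*3!*5!*1!*4!*2! = 34560
prefactor² = (2J+1)*Δ*N² = 64
  k=1: −1/(1!*1!*2!*4!*0!*0!) = -1/48
  k=2: +1/(2!*0!*1!*3!*1!*1!) = 1/12
Σ = 1/16  ⇒  CG² = 64*1/16² = 1/4
CG = +√(1/4) = +0.500000

+0.500000  (= +√(1/4))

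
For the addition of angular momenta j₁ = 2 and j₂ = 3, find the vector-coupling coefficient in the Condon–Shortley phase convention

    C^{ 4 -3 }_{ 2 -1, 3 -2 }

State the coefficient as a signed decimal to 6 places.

+√(1/20) = +0.223607

j₁+j₂−J=1  J+j₁−j₂=3  J−j₁+j₂=5  j₁+j₂+J+1=10
(j₁±m₁, j₂±m₂, J±M) = (1,3,1,5,1,7)
P² = 6480
sum k=0..1:
  [0] +1/144 = 1/144
  [1] −1/240 = -1/240
S = 1/360
C² = P²·S² = 1/20 ; C = +0.223607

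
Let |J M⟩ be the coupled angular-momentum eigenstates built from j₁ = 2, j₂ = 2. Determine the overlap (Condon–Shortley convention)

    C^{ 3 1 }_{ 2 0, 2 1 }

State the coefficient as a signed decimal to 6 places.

-0.447214

j₁+j₂−J=1  J+j₁−j₂=3  J−j₁+j₂=3  j₁+j₂+J+1=8
(j₁±m₁, j₂±m₂, J±M) = (2,2,3,1,4,2)
P² = 36/5
sum k=0..1:
  [0] +1/12 = 1/12
  [1] −1/4 = -1/4
S = -1/6
C² = P²·S² = 1/5 ; C = -0.447214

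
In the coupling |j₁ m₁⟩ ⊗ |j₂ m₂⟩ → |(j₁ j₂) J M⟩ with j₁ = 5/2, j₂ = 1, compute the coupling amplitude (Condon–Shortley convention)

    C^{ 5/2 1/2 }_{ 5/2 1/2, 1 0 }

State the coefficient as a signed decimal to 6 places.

+0.169031  (= +√(1/35))

triangle: 1!×4!×1!/7! = 24/5040
(j±m)!: 3!×2!×1!×1!×3!×2! = 144
prefactor² = (2J+1)×Δ×N² = 144/35
  k=0: +1/(0!×1!×2!×1!×2!×0!) = 1/4
  k=1: −1/(1!×0!×1!×0!×3!×1!) = -1/6
Σ = 1/12  ⇒  CG² = 144/35×1/12² = 1/35
CG = +√(1/35) = +0.169031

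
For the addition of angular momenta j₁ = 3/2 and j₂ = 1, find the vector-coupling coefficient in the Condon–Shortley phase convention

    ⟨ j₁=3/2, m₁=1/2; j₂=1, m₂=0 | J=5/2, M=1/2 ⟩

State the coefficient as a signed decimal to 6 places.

+0.774597

j₁+j₂−J=0  J+j₁−j₂=3  J−j₁+j₂=2  j₁+j₂+J+1=6
(j₁±m₁, j₂±m₂, J±M) = (2,1,1,1,3,2)
P² = 12/5
sum k=0..0:
  [0] +1/2 = 1/2
S = 1/2
C² = P²·S² = 3/5 ; C = +0.774597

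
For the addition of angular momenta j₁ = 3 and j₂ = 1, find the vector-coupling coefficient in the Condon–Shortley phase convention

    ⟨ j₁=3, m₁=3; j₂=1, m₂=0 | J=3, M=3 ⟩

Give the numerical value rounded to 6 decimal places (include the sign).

+√(3/4) ≈ +0.866025

triangle: 1!·5!·1!/8! = 120/40320
(j±m)!: 6!·0!·1!·1!·6!·0! = 518400
prefactor² = (2J+1)·Δ·N² = 10800
  k=0: +1/(0!·1!·0!·1!·5!·0!) = 1/120
Σ = 1/120  ⇒  CG² = 10800·1/120² = 3/4
CG = +√(3/4) = +0.866025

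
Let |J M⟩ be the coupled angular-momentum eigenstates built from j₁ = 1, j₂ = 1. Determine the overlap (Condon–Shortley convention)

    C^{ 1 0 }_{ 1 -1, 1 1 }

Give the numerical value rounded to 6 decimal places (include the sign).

-0.707107  (= −√(1/2))

j₁+j₂−J=1  J+j₁−j₂=1  J−j₁+j₂=1  j₁+j₂+J+1=4
(j₁±m₁, j₂±m₂, J±M) = (0,2,2,0,1,1)
P² = 1/2
sum k=1..1:
  [1] −1/1 = -1
S = -1
C² = P²·S² = 1/2 ; C = -0.707107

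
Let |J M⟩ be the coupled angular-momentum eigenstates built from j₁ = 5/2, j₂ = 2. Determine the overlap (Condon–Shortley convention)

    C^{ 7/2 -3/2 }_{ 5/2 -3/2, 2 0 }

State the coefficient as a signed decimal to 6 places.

-0.534522  (= −√(2/7))

j₁+j₂−J=1  J+j₁−j₂=4  J−j₁+j₂=3  j₁+j₂+J+1=9
(j₁±m₁, j₂±m₂, J±M) = (1,4,2,2,2,5)
P² = 512/7
sum k=0..1:
  [0] +1/48 = 1/48
  [1] −1/12 = -1/12
S = -1/16
C² = P²·S² = 2/7 ; C = -0.534522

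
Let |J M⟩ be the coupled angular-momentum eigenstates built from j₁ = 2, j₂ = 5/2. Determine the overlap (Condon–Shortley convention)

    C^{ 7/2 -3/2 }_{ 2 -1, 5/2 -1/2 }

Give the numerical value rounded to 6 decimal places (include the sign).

−√(2/21) ≈ -0.308607

triangle: 1!·3!·4!/9! = 144/362880
(j±m)!: 1!·3!·2!·3!·2!·5! = 17280
prefactor² = (2J+1)·Δ·N² = 384/7
  k=0: +1/(0!·1!·3!·2!·0!·2!) = 1/24
  k=1: −1/(1!·0!·2!·1!·1!·3!) = -1/12
Σ = -1/24  ⇒  CG² = 384/7·(-1/24)² = 2/21
CG = −√(2/21) = -0.308607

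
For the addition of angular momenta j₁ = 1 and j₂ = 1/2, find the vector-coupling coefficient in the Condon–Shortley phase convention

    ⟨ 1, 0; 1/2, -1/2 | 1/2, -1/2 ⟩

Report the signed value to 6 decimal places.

√[2·1!1!0!/3! · 1!1!0!1!0!1!] = √(1/3)
  +(−1)^0/∏(0,1,1,0,0,0)! = 1  (running 1)
⟨..|..⟩ = √(1/3)·(1) = +0.577350

+0.577350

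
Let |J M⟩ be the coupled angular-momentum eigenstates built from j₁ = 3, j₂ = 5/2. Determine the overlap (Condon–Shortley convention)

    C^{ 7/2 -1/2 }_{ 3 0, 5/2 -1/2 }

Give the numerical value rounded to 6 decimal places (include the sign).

j₁+j₂−J=2  J+j₁−j₂=4  J−j₁+j₂=3  j₁+j₂+J+1=10
(j₁±m₁, j₂±m₂, J±M) = (3,3,2,3,3,4)
P² = 6912/175
sum k=0..2:
  [0] +1/24 = 1/24
  [1] −1/8 = -1/8
  [2] +1/72 = 1/72
S = -5/72
C² = P²·S² = 4/21 ; C = -0.436436

−√(4/21) = -0.436436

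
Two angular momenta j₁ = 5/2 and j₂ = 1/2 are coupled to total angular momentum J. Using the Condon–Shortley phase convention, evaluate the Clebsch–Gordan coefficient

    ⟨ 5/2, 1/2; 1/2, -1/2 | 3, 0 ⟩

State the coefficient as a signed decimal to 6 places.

triangle: 0!×5!×1!/7! = 120/5040
(j±m)!: 3!×2!×0!×1!×3!×3! = 432
prefactor² = (2J+1)×Δ×N² = 72
  k=0: +1/(0!×0!×2!×0!×3!×1!) = 1/12
Σ = 1/12  ⇒  CG² = 72×1/12² = 1/2
CG = +√(1/2) = +0.707107

+√(1/2) = +0.707107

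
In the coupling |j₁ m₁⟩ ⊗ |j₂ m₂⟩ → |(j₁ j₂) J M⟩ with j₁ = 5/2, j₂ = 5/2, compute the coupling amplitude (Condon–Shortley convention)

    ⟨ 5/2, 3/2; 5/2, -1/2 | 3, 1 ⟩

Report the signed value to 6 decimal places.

√[7·2!3!3!/9! · 4!1!2!3!4!2!] = √(96/5)
  +(−1)^0/∏(0,2,1,2,2,1)! = 1/8  (running 1/8)
  +(−1)^1/∏(1,1,0,1,3,2)! = -1/12  (running 1/24)
⟨..|..⟩ = √(96/5)·(1/24) = +0.182574

+0.182574  (= +√(1/30))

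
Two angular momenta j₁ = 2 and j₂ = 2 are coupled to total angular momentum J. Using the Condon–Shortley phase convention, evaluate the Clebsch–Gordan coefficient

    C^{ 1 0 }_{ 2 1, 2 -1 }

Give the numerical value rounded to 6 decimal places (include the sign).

j₁+j₂−J=3  J+j₁−j₂=1  J−j₁+j₂=1  j₁+j₂+J+1=6
(j₁±m₁, j₂±m₂, J±M) = (3,1,1,3,1,1)
P² = 9/10
sum k=0..1:
  [0] +1/6 = 1/6
  [1] −1/2 = -1/2
S = -1/3
C² = P²·S² = 1/10 ; C = -0.316228

−√(1/10) ≈ -0.316228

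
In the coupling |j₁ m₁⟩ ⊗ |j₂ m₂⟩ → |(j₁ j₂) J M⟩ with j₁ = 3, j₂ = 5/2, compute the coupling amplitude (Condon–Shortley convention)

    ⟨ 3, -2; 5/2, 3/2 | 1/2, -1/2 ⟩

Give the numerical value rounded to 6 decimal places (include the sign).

triangle: 5!*1!*0!/7! = 120/5040
(j±m)!: 1!*5!*4!*1!*0!*1! = 2880
prefactor² = (2J+1)*Δ*N² = 960/7
  k=4: +1/(4!*1!*1!*0!*0!*0!) = 1/24
Σ = 1/24  ⇒  CG² = 960/7*1/24² = 5/21
CG = +√(5/21) = +0.487950

+√(5/21) ≈ +0.487950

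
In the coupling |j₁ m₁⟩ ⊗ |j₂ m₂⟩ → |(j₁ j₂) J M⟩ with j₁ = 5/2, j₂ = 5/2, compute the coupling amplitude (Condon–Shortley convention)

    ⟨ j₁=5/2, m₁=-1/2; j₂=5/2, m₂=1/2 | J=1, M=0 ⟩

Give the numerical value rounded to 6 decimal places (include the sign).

triangle: 4!·1!·1!/7! = 24/5040
(j±m)!: 2!·3!·3!·2!·1!·1! = 144
prefactor² = (2J+1)·Δ·N² = 72/35
  k=2: +1/(2!·2!·1!·1!·0!·0!) = 1/4
  k=3: −1/(3!·1!·0!·0!·1!·1!) = -1/6
Σ = 1/12  ⇒  CG² = 72/35·1/12² = 1/70
CG = +√(1/70) = +0.119523

+√(1/70) = +0.119523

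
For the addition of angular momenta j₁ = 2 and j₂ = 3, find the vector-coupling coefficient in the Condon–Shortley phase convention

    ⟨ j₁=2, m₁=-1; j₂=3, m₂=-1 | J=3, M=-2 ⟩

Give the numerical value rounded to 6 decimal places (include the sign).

j₁+j₂−J=2  J+j₁−j₂=2  J−j₁+j₂=4  j₁+j₂+J+1=9
(j₁±m₁, j₂±m₂, J±M) = (1,3,2,4,1,5)
P² = 64
sum k=1..2:
  [1] −1/12 = -1/12
  [2] +1/48 = 1/48
S = -1/16
C² = P²·S² = 1/4 ; C = -0.500000

-0.500000  (= −√(1/4))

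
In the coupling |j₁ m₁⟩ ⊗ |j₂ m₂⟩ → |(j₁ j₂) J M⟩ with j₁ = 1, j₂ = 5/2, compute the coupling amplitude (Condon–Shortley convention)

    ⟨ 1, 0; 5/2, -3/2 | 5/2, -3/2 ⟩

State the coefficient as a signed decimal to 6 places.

+√(9/35) ≈ +0.507093

j₁+j₂−J=1  J+j₁−j₂=1  J−j₁+j₂=4  j₁+j₂+J+1=7
(j₁±m₁, j₂±m₂, J±M) = (1,1,1,4,1,4)
P² = 576/35
sum k=0..1:
  [0] +1/6 = 1/6
  [1] −1/24 = -1/24
S = 1/8
C² = P²·S² = 9/35 ; C = +0.507093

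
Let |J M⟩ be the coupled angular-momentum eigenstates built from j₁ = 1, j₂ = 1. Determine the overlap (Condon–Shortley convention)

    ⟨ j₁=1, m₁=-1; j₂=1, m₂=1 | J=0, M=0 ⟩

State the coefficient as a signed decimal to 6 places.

+0.577350  (= +√(1/3))

√[1·2!0!0!/3! · 0!2!2!0!0!0!] = √(4/3)
  +(−1)^2/∏(2,0,0,0,0,0)! = 1/2  (running 1/2)
⟨..|..⟩ = √(4/3)·(1/2) = +0.577350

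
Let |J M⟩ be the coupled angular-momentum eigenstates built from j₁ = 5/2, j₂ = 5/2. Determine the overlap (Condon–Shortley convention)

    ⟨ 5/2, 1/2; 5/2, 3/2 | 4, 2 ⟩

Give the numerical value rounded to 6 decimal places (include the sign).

-0.422577  (= −√(5/28))

triangle: 1!×4!×4!/10! = 576/3628800
(j±m)!: 3!×2!×4!×1!×6!×2! = 414720
prefactor² = (2J+1)×Δ×N² = 20736/35
  k=0: +1/(0!×1!×2!×4!×2!×0!) = 1/96
  k=1: −1/(1!×0!×1!×3!×3!×1!) = -1/36
Σ = -5/288  ⇒  CG² = 20736/35×(-5/288)² = 5/28
CG = −√(5/28) = -0.422577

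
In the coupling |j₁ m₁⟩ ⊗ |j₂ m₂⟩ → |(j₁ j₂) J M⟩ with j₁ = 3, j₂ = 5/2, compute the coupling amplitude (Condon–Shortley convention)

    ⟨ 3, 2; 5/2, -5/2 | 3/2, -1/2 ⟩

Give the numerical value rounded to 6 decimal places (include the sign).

+0.487950  (= +√(5/21))

√[4·4!2!1!/8! · 5!1!0!5!1!2!] = √(960/7)
  +(−1)^0/∏(0,4,1,0,1,1)! = 1/24  (running 1/24)
⟨..|..⟩ = √(960/7)·(1/24) = +0.487950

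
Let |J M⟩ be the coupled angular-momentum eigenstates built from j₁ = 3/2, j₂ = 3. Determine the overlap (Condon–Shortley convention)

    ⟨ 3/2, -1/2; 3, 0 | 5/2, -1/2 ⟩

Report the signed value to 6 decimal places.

j₁+j₂−J=2  J+j₁−j₂=1  J−j₁+j₂=4  j₁+j₂+J+1=8
(j₁±m₁, j₂±m₂, J±M) = (1,2,3,3,2,3)
P² = 216/35
sum k=1..2:
  [1] −1/4 = -1/4
  [2] +1/12 = 1/12
S = -1/6
C² = P²·S² = 6/35 ; C = -0.414039

-0.414039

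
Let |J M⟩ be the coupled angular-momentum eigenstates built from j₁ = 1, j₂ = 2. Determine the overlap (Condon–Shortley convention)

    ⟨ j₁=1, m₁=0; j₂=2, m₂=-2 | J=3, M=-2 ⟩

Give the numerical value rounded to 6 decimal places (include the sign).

triangle: 0!*2!*4!/7! = 48/5040
(j±m)!: 1!*1!*0!*4!*1!*5! = 2880
prefactor² = (2J+1)*Δ*N² = 192
  k=0: +1/(0!*0!*1!*0!*1!*4!) = 1/24
Σ = 1/24  ⇒  CG² = 192*1/24² = 1/3
CG = +√(1/3) = +0.577350

+0.577350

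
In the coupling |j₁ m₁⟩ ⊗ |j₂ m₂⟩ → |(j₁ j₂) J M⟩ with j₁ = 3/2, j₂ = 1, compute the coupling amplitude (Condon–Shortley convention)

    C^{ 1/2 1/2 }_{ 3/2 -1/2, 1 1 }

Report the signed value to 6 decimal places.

j₁+j₂−J=2  J+j₁−j₂=1  J−j₁+j₂=0  j₁+j₂+J+1=4
(j₁±m₁, j₂±m₂, J±M) = (1,2,2,0,1,0)
P² = 2/3
sum k=2..2:
  [2] +1/2 = 1/2
S = 1/2
C² = P²·S² = 1/6 ; C = +0.408248

+√(1/6) ≈ +0.408248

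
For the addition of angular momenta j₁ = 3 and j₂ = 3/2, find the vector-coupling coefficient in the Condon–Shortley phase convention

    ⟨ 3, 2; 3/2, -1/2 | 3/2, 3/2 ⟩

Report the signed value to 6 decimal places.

−√(2/7) ≈ -0.534522

j₁+j₂−J=3  J+j₁−j₂=3  J−j₁+j₂=0  j₁+j₂+J+1=7
(j₁±m₁, j₂±m₂, J±M) = (5,1,1,2,3,0)
P² = 288/7
sum k=1..1:
  [1] −1/12 = -1/12
S = -1/12
C² = P²·S² = 2/7 ; C = -0.534522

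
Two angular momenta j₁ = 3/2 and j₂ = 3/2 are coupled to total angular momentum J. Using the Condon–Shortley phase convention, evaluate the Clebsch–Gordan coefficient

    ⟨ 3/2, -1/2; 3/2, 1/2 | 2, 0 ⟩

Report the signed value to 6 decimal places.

√[5·1!2!2!/6! · 1!2!2!1!2!2!] = √(4/9)
  +(−1)^0/∏(0,1,2,2,0,0)! = 1/4  (running 1/4)
  +(−1)^1/∏(1,0,1,1,1,1)! = -1  (running -3/4)
⟨..|..⟩ = √(4/9)·(-3/4) = -0.500000

-0.500000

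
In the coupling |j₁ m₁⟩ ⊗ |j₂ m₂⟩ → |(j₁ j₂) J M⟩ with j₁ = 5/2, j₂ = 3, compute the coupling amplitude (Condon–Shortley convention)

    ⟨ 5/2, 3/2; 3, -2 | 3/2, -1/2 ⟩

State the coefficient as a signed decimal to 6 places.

√[4·4!1!2!/8! · 4!1!1!5!1!2!] = √(192/7)
  +(−1)^0/∏(0,4,1,1,0,1)! = 1/24  (running 1/24)
  +(−1)^1/∏(1,3,0,0,1,2)! = -1/12  (running -1/24)
⟨..|..⟩ = √(192/7)·(-1/24) = -0.218218

−√(1/21) = -0.218218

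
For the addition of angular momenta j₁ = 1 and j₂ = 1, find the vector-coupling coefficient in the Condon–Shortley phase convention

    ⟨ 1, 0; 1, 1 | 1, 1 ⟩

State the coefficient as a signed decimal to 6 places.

-0.707107

triangle: 1!·1!·1!/4! = 1/24
(j±m)!: 1!·1!·2!·0!·2!·0! = 4
prefactor² = (2J+1)·Δ·N² = 1/2
  k=1: −1/(1!·0!·0!·1!·1!·0!) = -1
Σ = -1  ⇒  CG² = 1/2·(-1)² = 1/2
CG = −√(1/2) = -0.707107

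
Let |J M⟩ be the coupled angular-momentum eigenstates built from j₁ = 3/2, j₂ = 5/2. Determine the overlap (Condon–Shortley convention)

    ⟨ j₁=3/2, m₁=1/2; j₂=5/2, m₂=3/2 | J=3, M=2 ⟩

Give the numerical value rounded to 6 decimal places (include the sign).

√[7·1!2!4!/8! · 2!1!4!1!5!1!] = √(48)
  +(−1)^0/∏(0,1,1,4,1,0)! = 1/24  (running 1/24)
  +(−1)^1/∏(1,0,0,3,2,1)! = -1/12  (running -1/24)
⟨..|..⟩ = √(48)·(-1/24) = -0.288675

-0.288675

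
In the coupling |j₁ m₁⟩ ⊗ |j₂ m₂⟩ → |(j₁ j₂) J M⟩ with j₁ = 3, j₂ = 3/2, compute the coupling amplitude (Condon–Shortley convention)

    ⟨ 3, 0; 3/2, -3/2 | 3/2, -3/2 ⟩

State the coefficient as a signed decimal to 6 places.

+0.169031  (= +√(1/35))

j₁+j₂−J=3  J+j₁−j₂=3  J−j₁+j₂=0  j₁+j₂+J+1=7
(j₁±m₁, j₂±m₂, J±M) = (3,3,0,3,0,3)
P² = 1296/35
sum k=0..0:
  [0] +1/36 = 1/36
S = 1/36
C² = P²·S² = 1/35 ; C = +0.169031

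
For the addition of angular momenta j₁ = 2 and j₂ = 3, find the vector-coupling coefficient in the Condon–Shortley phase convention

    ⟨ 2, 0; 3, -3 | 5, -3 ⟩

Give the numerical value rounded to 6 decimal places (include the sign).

+0.365148

j₁+j₂−J=0  J+j₁−j₂=4  J−j₁+j₂=6  j₁+j₂+J+1=11
(j₁±m₁, j₂±m₂, J±M) = (2,2,0,6,2,8)
P² = 1105920
sum k=0..0:
  [0] +1/2880 = 1/2880
S = 1/2880
C² = P²·S² = 2/15 ; C = +0.365148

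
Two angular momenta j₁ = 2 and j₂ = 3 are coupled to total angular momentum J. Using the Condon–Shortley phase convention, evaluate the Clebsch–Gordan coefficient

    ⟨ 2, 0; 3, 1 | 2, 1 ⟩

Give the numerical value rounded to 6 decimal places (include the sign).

j₁+j₂−J=3  J+j₁−j₂=1  J−j₁+j₂=3  j₁+j₂+J+1=8
(j₁±m₁, j₂±m₂, J±M) = (2,2,4,2,3,1)
P² = 36/7
sum k=1..2:
  [1] −1/12 = -1/12
  [2] +1/4 = 1/4
S = 1/6
C² = P²·S² = 1/7 ; C = +0.377964

+0.377964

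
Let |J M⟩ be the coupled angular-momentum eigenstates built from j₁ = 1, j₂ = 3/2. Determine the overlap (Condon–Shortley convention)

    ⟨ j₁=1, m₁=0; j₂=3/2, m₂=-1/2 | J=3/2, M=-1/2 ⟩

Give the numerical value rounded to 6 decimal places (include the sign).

+0.258199

triangle: 1!×1!×2!/5! = 2/120
(j±m)!: 1!×1!×1!×2!×1!×2! = 4
prefactor² = (2J+1)×Δ×N² = 4/15
  k=0: +1/(0!×1!×1!×1!×0!×1!) = 1
  k=1: −1/(1!×0!×0!×0!×1!×2!) = -1/2
Σ = 1/2  ⇒  CG² = 4/15×1/2² = 1/15
CG = +√(1/15) = +0.258199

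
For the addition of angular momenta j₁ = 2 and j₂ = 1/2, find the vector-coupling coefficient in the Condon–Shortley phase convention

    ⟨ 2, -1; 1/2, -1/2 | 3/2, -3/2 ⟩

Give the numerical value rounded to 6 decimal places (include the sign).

+0.447214

√[4·1!3!0!/5! · 1!3!0!1!0!3!] = √(36/5)
  +(−1)^0/∏(0,1,3,0,0,0)! = 1/6  (running 1/6)
⟨..|..⟩ = √(36/5)·(1/6) = +0.447214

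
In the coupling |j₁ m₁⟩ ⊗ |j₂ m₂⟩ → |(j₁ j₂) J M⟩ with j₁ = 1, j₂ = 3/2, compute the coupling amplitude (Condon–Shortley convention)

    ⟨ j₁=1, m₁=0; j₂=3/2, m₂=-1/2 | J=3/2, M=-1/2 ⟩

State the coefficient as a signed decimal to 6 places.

+√(1/15) = +0.258199

√[4·1!1!2!/5! · 1!1!1!2!1!2!] = √(4/15)
  +(−1)^0/∏(0,1,1,1,0,1)! = 1  (running 1)
  +(−1)^1/∏(1,0,0,0,1,2)! = -1/2  (running 1/2)
⟨..|..⟩ = √(4/15)·(1/2) = +0.258199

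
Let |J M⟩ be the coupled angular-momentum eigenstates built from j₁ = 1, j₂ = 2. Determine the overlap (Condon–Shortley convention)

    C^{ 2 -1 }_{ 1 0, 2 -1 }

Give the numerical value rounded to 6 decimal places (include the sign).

√[5·1!1!3!/6! · 1!1!1!3!1!3!] = √(3/2)
  +(−1)^0/∏(0,1,1,1,0,2)! = 1/2  (running 1/2)
  +(−1)^1/∏(1,0,0,0,1,3)! = -1/6  (running 1/3)
⟨..|..⟩ = √(3/2)·(1/3) = +0.408248

+√(1/6) = +0.408248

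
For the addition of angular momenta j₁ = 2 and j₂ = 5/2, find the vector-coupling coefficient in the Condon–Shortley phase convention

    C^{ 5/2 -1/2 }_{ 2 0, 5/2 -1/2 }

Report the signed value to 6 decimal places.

√[6·2!2!3!/8! · 2!2!2!3!2!3!] = √(72/35)
  +(−1)^0/∏(0,2,2,2,0,1)! = 1/8  (running 1/8)
  +(−1)^1/∏(1,1,1,1,1,2)! = -1/2  (running -3/8)
  +(−1)^2/∏(2,0,0,0,2,3)! = 1/24  (running -1/3)
⟨..|..⟩ = √(72/35)·(-1/3) = -0.478091

-0.478091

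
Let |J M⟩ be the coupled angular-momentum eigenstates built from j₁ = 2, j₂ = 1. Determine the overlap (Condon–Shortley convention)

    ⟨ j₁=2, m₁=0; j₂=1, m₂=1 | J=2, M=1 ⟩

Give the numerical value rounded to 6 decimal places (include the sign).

−√(1/2) = -0.707107

j₁+j₂−J=1  J+j₁−j₂=3  J−j₁+j₂=1  j₁+j₂+J+1=6
(j₁±m₁, j₂±m₂, J±M) = (2,2,2,0,3,1)
P² = 2
sum k=1..1:
  [1] −1/2 = -1/2
S = -1/2
C² = P²·S² = 1/2 ; C = -0.707107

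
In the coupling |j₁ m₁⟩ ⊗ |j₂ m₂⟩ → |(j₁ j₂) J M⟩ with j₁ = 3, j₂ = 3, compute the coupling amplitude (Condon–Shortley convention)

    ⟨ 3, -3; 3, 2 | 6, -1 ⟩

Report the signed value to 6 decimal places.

j₁+j₂−J=0  J+j₁−j₂=6  J−j₁+j₂=6  j₁+j₂+J+1=13
(j₁±m₁, j₂±m₂, J±M) = (0,6,5,1,5,7)
P² = 622080000/11
sum k=0..0:
  [0] +1/86400 = 1/86400
S = 1/86400
C² = P²·S² = 1/132 ; C = +0.087039

+0.087039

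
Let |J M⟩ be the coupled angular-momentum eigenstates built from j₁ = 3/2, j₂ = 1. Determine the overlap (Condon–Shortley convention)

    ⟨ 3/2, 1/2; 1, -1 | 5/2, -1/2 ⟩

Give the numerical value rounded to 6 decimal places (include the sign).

j₁+j₂−J=0  J+j₁−j₂=3  J−j₁+j₂=2  j₁+j₂+J+1=6
(j₁±m₁, j₂±m₂, J±M) = (2,1,0,2,2,3)
P² = 24/5
sum k=0..0:
  [0] +1/4 = 1/4
S = 1/4
C² = P²·S² = 3/10 ; C = +0.547723

+0.547723  (= +√(3/10))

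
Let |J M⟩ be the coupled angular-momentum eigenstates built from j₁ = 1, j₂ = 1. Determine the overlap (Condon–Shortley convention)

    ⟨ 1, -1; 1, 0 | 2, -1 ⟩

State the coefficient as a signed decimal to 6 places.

j₁+j₂−J=0  J+j₁−j₂=2  J−j₁+j₂=2  j₁+j₂+J+1=5
(j₁±m₁, j₂±m₂, J±M) = (0,2,1,1,1,3)
P² = 2
sum k=0..0:
  [0] +1/2 = 1/2
S = 1/2
C² = P²·S² = 1/2 ; C = +0.707107

+√(1/2) ≈ +0.707107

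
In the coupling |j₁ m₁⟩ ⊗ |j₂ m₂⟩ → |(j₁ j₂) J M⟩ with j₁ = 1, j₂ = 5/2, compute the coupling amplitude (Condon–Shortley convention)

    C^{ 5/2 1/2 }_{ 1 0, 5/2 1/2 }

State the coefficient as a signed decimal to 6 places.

j₁+j₂−J=1  J+j₁−j₂=1  J−j₁+j₂=4  j₁+j₂+J+1=7
(j₁±m₁, j₂±m₂, J±M) = (1,1,3,2,3,2)
P² = 144/35
sum k=0..1:
  [0] +1/6 = 1/6
  [1] −1/4 = -1/4
S = -1/12
C² = P²·S² = 1/35 ; C = -0.169031

−√(1/35) ≈ -0.169031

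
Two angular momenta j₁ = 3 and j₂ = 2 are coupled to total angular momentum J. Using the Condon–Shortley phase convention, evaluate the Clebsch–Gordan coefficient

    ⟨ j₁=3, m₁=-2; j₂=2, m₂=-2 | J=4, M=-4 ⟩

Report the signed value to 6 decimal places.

triangle: 1!×5!×3!/10! = 720/3628800
(j±m)!: 1!×5!×0!×4!×0!×8! = 116121600
prefactor² = (2J+1)×Δ×N² = 207360
  k=0: +1/(0!×1!×5!×0!×0!×3!) = 1/720
Σ = 1/720  ⇒  CG² = 207360×1/720² = 2/5
CG = +√(2/5) = +0.632456

+0.632456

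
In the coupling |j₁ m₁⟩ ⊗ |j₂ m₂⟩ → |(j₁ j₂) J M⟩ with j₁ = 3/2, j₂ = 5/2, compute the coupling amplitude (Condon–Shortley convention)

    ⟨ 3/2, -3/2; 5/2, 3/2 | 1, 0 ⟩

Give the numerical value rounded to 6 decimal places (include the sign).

j₁+j₂−J=3  J+j₁−j₂=0  J−j₁+j₂=2  j₁+j₂+J+1=6
(j₁±m₁, j₂±m₂, J±M) = (0,3,4,1,1,1)
P² = 36/5
sum k=3..3:
  [3] −1/6 = -1/6
S = -1/6
C² = P²·S² = 1/5 ; C = -0.447214

-0.447214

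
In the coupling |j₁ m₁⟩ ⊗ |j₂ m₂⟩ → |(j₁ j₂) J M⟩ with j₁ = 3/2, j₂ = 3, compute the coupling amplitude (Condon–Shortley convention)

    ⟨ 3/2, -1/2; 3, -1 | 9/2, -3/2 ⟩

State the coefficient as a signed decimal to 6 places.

√[10·0!3!6!/10! · 1!2!2!4!3!6!] = √(34560/7)
  +(−1)^0/∏(0,0,2,2,1,4)! = 1/96  (running 1/96)
⟨..|..⟩ = √(34560/7)·(1/96) = +0.731925

+0.731925  (= +√(15/28))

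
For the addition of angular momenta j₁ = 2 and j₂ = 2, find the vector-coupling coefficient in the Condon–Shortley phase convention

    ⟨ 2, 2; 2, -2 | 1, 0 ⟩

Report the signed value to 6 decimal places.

triangle: 3!×1!×1!/6! = 6/720
(j±m)!: 4!×0!×0!×4!×1!×1! = 576
prefactor² = (2J+1)×Δ×N² = 72/5
  k=0: +1/(0!×3!×0!×0!×1!×1!) = 1/6
Σ = 1/6  ⇒  CG² = 72/5×1/6² = 2/5
CG = +√(2/5) = +0.632456

+0.632456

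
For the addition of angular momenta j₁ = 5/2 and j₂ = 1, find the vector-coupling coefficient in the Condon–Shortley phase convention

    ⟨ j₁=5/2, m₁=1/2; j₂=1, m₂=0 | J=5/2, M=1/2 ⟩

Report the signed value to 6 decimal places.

triangle: 1!·4!·1!/7! = 24/5040
(j±m)!: 3!·2!·1!·1!·3!·2! = 144
prefactor² = (2J+1)·Δ·N² = 144/35
  k=0: +1/(0!·1!·2!·1!·2!·0!) = 1/4
  k=1: −1/(1!·0!·1!·0!·3!·1!) = -1/6
Σ = 1/12  ⇒  CG² = 144/35·1/12² = 1/35
CG = +√(1/35) = +0.169031

+√(1/35) = +0.169031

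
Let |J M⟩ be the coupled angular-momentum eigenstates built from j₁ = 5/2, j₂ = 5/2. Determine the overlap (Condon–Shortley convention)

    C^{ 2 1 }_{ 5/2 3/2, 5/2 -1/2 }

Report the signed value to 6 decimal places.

√[5·3!2!2!/8! · 4!1!2!3!3!1!] = √(36/7)
  +(−1)^0/∏(0,3,1,2,1,0)! = 1/12  (running 1/12)
  +(−1)^1/∏(1,2,0,1,2,1)! = -1/4  (running -1/6)
⟨..|..⟩ = √(36/7)·(-1/6) = -0.377964

-0.377964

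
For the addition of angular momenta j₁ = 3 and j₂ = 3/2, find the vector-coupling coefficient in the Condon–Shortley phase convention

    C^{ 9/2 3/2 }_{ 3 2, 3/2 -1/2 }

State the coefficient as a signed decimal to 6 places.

j₁+j₂−J=0  J+j₁−j₂=6  J−j₁+j₂=3  j₁+j₂+J+1=10
(j₁±m₁, j₂±m₂, J±M) = (5,1,1,2,6,3)
P² = 86400/7
sum k=0..0:
  [0] +1/240 = 1/240
S = 1/240
C² = P²·S² = 3/14 ; C = +0.462910

+0.462910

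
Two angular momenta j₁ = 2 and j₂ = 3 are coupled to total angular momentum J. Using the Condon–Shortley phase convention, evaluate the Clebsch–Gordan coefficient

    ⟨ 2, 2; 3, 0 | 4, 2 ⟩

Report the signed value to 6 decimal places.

j₁+j₂−J=1  J+j₁−j₂=3  J−j₁+j₂=5  j₁+j₂+J+1=10
(j₁±m₁, j₂±m₂, J±M) = (4,0,3,3,6,2)
P² = 15552/7
sum k=0..0:
  [0] +1/72 = 1/72
S = 1/72
C² = P²·S² = 3/7 ; C = +0.654654

+0.654654  (= +√(3/7))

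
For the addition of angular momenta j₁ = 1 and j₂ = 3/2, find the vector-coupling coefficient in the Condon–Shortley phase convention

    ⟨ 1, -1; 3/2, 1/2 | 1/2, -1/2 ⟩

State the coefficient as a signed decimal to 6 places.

+0.408248  (= +√(1/6))

triangle: 2!*0!*1!/4! = 2/24
(j±m)!: 0!*2!*2!*1!*0!*1! = 4
prefactor² = (2J+1)*Δ*N² = 2/3
  k=2: +1/(2!*0!*0!*0!*0!*1!) = 1/2
Σ = 1/2  ⇒  CG² = 2/3*1/2² = 1/6
CG = +√(1/6) = +0.408248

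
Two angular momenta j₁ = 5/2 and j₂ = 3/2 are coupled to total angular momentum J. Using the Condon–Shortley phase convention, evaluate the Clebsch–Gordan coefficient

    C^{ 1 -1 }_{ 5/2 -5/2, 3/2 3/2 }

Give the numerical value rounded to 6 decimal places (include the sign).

-0.707107  (= −√(1/2))

j₁+j₂−J=3  J+j₁−j₂=2  J−j₁+j₂=0  j₁+j₂+J+1=6
(j₁±m₁, j₂±m₂, J±M) = (0,5,3,0,0,2)
P² = 72
sum k=3..3:
  [3] −1/12 = -1/12
S = -1/12
C² = P²·S² = 1/2 ; C = -0.707107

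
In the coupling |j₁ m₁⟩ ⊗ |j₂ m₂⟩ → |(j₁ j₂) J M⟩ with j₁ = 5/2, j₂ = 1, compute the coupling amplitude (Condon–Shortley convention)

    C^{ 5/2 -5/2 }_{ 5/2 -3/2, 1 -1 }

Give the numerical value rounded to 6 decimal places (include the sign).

√[6·1!4!1!/7! · 1!4!0!2!0!5!] = √(1152/7)
  +(−1)^0/∏(0,1,4,0,0,1)! = 1/24  (running 1/24)
⟨..|..⟩ = √(1152/7)·(1/24) = +0.534522

+0.534522  (= +√(2/7))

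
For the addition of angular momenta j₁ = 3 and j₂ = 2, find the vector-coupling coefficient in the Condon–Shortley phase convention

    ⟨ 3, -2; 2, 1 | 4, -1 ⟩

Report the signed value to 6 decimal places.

j₁+j₂−J=1  J+j₁−j₂=5  J−j₁+j₂=3  j₁+j₂+J+1=10
(j₁±m₁, j₂±m₂, J±M) = (1,5,3,1,3,5)
P² = 6480/7
sum k=0..1:
  [0] +1/720 = 1/720
  [1] −1/48 = -1/48
S = -7/360
C² = P²·S² = 7/20 ; C = -0.591608

−√(7/20) ≈ -0.591608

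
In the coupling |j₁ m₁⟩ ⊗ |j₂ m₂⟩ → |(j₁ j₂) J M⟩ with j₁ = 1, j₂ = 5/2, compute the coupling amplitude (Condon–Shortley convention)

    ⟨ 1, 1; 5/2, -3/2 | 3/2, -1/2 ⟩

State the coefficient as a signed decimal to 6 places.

triangle: 2!×0!×3!/6! = 12/720
(j±m)!: 2!×0!×1!×4!×1!×2! = 96
prefactor² = (2J+1)×Δ×N² = 32/5
  k=0: +1/(0!×2!×0!×1!×0!×2!) = 1/4
Σ = 1/4  ⇒  CG² = 32/5×1/4² = 2/5
CG = +√(2/5) = +0.632456

+√(2/5) = +0.632456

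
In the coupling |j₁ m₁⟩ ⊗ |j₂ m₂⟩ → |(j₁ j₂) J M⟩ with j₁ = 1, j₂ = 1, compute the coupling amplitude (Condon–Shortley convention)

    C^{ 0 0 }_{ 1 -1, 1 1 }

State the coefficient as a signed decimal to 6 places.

j₁+j₂−J=2  J+j₁−j₂=0  J−j₁+j₂=0  j₁+j₂+J+1=3
(j₁±m₁, j₂±m₂, J±M) = (0,2,2,0,0,0)
P² = 4/3
sum k=2..2:
  [2] +1/2 = 1/2
S = 1/2
C² = P²·S² = 1/3 ; C = +0.577350

+0.577350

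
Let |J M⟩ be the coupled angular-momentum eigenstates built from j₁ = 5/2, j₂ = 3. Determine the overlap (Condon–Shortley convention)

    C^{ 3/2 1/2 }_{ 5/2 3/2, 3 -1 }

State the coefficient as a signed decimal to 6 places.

j₁+j₂−J=4  J+j₁−j₂=1  J−j₁+j₂=2  j₁+j₂+J+1=8
(j₁±m₁, j₂±m₂, J±M) = (4,1,2,4,2,1)
P² = 384/35
sum k=0..1:
  [0] +1/48 = 1/48
  [1] −1/6 = -1/6
S = -7/48
C² = P²·S² = 7/30 ; C = -0.483046

−√(7/30) = -0.483046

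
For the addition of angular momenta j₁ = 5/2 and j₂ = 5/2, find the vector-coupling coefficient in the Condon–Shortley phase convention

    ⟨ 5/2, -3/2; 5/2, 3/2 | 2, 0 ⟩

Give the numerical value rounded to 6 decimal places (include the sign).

−√(1/84) ≈ -0.109109

√[5·3!2!2!/8! · 1!4!4!1!2!2!] = √(48/7)
  +(−1)^2/∏(2,1,2,2,0,0)! = 1/8  (running 1/8)
  +(−1)^3/∏(3,0,1,1,1,1)! = -1/6  (running -1/24)
⟨..|..⟩ = √(48/7)·(-1/24) = -0.109109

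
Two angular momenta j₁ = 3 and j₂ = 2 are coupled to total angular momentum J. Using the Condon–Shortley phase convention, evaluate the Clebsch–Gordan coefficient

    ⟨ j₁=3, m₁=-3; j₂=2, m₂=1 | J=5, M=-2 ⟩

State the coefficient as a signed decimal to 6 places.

j₁+j₂−J=0  J+j₁−j₂=6  J−j₁+j₂=4  j₁+j₂+J+1=11
(j₁±m₁, j₂±m₂, J±M) = (0,6,3,1,3,7)
P² = 622080
sum k=0..0:
  [0] +1/4320 = 1/4320
S = 1/4320
C² = P²·S² = 1/30 ; C = +0.182574

+√(1/30) ≈ +0.182574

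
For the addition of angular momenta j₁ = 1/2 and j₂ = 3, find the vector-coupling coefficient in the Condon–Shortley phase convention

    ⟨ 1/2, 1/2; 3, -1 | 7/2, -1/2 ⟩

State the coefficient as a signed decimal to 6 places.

+0.654654  (= +√(3/7))

triangle: 0!×1!×6!/8! = 720/40320
(j±m)!: 1!×0!×2!×4!×3!×4! = 6912
prefactor² = (2J+1)×Δ×N² = 6912/7
  k=0: +1/(0!×0!×0!×2!×1!×4!) = 1/48
Σ = 1/48  ⇒  CG² = 6912/7×1/48² = 3/7
CG = +√(3/7) = +0.654654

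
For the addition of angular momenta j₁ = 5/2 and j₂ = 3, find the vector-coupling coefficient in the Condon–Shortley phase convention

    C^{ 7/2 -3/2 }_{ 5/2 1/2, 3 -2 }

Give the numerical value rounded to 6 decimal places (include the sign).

triangle: 2!·3!·4!/10! = 288/3628800
(j±m)!: 3!·2!·1!·5!·2!·5! = 345600
prefactor² = (2J+1)·Δ·N² = 1536/7
  k=0: +1/(0!·2!·2!·1!·1!·3!) = 1/24
  k=1: −1/(1!·1!·1!·0!·2!·4!) = -1/48
Σ = 1/48  ⇒  CG² = 1536/7·1/48² = 2/21
CG = +√(2/21) = +0.308607

+0.308607  (= +√(2/21))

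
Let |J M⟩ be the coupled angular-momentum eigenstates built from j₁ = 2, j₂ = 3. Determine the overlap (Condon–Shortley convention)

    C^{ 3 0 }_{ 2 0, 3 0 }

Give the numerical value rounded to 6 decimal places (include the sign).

−√(4/15) = -0.516398

j₁+j₂−J=2  J+j₁−j₂=2  J−j₁+j₂=4  j₁+j₂+J+1=9
(j₁±m₁, j₂±m₂, J±M) = (2,2,3,3,3,3)
P² = 48/5
sum k=0..2:
  [0] +1/24 = 1/24
  [1] −1/4 = -1/4
  [2] +1/24 = 1/24
S = -1/6
C² = P²·S² = 4/15 ; C = -0.516398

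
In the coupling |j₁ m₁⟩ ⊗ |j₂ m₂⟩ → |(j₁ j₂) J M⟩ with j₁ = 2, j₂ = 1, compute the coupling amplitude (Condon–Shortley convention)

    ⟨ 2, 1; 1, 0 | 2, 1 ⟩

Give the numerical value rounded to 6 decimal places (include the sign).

+√(1/6) ≈ +0.408248

j₁+j₂−J=1  J+j₁−j₂=3  J−j₁+j₂=1  j₁+j₂+J+1=6
(j₁±m₁, j₂±m₂, J±M) = (3,1,1,1,3,1)
P² = 3/2
sum k=0..1:
  [0] +1/2 = 1/2
  [1] −1/6 = -1/6
S = 1/3
C² = P²·S² = 1/6 ; C = +0.408248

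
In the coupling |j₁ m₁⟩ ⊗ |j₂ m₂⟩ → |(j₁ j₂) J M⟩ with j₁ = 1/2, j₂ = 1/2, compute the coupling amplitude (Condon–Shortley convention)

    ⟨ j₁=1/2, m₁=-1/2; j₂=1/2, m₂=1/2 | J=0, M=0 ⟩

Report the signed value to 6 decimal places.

-0.707107

j₁+j₂−J=1  J+j₁−j₂=0  J−j₁+j₂=0  j₁+j₂+J+1=2
(j₁±m₁, j₂±m₂, J±M) = (0,1,1,0,0,0)
P² = 1/2
sum k=1..1:
  [1] −1/1 = -1
S = -1
C² = P²·S² = 1/2 ; C = -0.707107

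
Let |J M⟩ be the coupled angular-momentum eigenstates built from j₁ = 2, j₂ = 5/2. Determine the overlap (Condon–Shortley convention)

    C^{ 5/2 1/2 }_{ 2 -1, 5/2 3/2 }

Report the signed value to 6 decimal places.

√[6·2!2!3!/8! · 1!3!4!1!3!2!] = √(216/35)
  +(−1)^1/∏(1,1,2,3,0,0)! = -1/12  (running -1/12)
  +(−1)^2/∏(2,0,1,2,1,1)! = 1/4  (running 1/6)
⟨..|..⟩ = √(216/35)·(1/6) = +0.414039

+0.414039  (= +√(6/35))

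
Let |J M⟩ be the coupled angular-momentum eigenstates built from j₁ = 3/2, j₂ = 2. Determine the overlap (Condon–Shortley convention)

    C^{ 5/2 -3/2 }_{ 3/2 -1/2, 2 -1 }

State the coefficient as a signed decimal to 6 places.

+√(1/35) = +0.169031

j₁+j₂−J=1  J+j₁−j₂=2  J−j₁+j₂=3  j₁+j₂+J+1=7
(j₁±m₁, j₂±m₂, J±M) = (1,2,1,3,1,4)
P² = 144/35
sum k=0..1:
  [0] +1/4 = 1/4
  [1] −1/6 = -1/6
S = 1/12
C² = P²·S² = 1/35 ; C = +0.169031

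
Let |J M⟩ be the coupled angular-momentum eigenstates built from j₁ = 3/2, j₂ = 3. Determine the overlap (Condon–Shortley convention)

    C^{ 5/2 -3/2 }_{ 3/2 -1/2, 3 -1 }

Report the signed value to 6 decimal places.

j₁+j₂−J=2  J+j₁−j₂=1  J−j₁+j₂=4  j₁+j₂+J+1=8
(j₁±m₁, j₂±m₂, J±M) = (1,2,2,4,1,4)
P² = 576/35
sum k=1..2:
  [1] −1/6 = -1/6
  [2] +1/48 = 1/48
S = -7/48
C² = P²·S² = 7/20 ; C = -0.591608

−√(7/20) = -0.591608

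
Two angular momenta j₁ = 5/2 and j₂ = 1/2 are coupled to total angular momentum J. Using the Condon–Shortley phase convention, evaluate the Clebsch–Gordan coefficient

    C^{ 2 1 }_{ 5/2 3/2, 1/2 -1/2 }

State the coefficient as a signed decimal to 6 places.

triangle: 1!×4!×0!/6! = 24/720
(j±m)!: 4!×1!×0!×1!×3!×1! = 144
prefactor² = (2J+1)×Δ×N² = 24
  k=0: +1/(0!×1!×1!×0!×3!×0!) = 1/6
Σ = 1/6  ⇒  CG² = 24×1/6² = 2/3
CG = +√(2/3) = +0.816497

+√(2/3) ≈ +0.816497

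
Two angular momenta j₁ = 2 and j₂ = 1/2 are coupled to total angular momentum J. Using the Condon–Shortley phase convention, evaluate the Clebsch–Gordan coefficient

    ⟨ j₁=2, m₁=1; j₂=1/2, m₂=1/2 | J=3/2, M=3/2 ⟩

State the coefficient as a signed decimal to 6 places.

√[4·1!3!0!/5! · 3!1!1!0!3!0!] = √(36/5)
  +(−1)^1/∏(1,0,0,0,3,0)! = -1/6  (running -1/6)
⟨..|..⟩ = √(36/5)·(-1/6) = -0.447214

−√(1/5) = -0.447214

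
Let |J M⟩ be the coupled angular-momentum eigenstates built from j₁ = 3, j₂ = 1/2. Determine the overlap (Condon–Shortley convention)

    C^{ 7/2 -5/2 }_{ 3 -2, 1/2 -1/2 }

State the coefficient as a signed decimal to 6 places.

+√(6/7) = +0.925820

j₁+j₂−J=0  J+j₁−j₂=6  J−j₁+j₂=1  j₁+j₂+J+1=8
(j₁±m₁, j₂±m₂, J±M) = (1,5,0,1,1,6)
P² = 86400/7
sum k=0..0:
  [0] +1/120 = 1/120
S = 1/120
C² = P²·S² = 6/7 ; C = +0.925820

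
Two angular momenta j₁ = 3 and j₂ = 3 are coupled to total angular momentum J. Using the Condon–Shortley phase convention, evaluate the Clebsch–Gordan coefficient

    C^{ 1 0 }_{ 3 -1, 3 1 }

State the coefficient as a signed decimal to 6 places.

-0.188982  (= −√(1/28))

j₁+j₂−J=5  J+j₁−j₂=1  J−j₁+j₂=1  j₁+j₂+J+1=8
(j₁±m₁, j₂±m₂, J±M) = (2,4,4,2,1,1)
P² = 144/7
sum k=3..4:
  [3] −1/12 = -1/12
  [4] +1/24 = 1/24
S = -1/24
C² = P²·S² = 1/28 ; C = -0.188982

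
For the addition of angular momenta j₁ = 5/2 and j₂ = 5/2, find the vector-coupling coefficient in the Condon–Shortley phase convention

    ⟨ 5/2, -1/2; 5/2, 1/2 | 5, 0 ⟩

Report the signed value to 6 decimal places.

+√(25/63) = +0.629941

triangle: 0!×5!×5!/11! = 14400/39916800
(j±m)!: 2!×3!×3!×2!×5!×5! = 2073600
prefactor² = (2J+1)×Δ×N² = 57600/7
  k=0: +1/(0!×0!×3!×3!×2!×2!) = 1/144
Σ = 1/144  ⇒  CG² = 57600/7×1/144² = 25/63
CG = +√(25/63) = +0.629941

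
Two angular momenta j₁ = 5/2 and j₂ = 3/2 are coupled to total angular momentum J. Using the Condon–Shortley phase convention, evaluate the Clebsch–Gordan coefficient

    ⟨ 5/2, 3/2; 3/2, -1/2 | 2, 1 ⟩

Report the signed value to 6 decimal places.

+√(1/42) = +0.154303

√[5·2!3!1!/7! · 4!1!1!2!3!1!] = √(24/7)
  +(−1)^0/∏(0,2,1,1,2,0)! = 1/4  (running 1/4)
  +(−1)^1/∏(1,1,0,0,3,1)! = -1/6  (running 1/12)
⟨..|..⟩ = √(24/7)·(1/12) = +0.154303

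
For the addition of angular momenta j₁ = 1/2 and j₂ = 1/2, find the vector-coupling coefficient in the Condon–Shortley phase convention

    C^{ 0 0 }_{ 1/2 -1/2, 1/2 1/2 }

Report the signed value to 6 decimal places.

-0.707107  (= −√(1/2))

triangle: 1!·0!·0!/2! = 1/2
(j±m)!: 0!·1!·1!·0!·0!·0! = 1
prefactor² = (2J+1)·Δ·N² = 1/2
  k=1: −1/(1!·0!·0!·0!·0!·0!) = -1
Σ = -1  ⇒  CG² = 1/2·(-1)² = 1/2
CG = −√(1/2) = -0.707107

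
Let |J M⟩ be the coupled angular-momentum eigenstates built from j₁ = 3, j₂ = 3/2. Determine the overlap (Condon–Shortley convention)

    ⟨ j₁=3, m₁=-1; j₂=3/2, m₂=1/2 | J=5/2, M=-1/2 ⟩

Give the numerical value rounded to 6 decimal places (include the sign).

j₁+j₂−J=2  J+j₁−j₂=4  J−j₁+j₂=1  j₁+j₂+J+1=8
(j₁±m₁, j₂±m₂, J±M) = (2,4,2,1,2,3)
P² = 288/35
sum k=1..2:
  [1] −1/6 = -1/6
  [2] +1/8 = 1/8
S = -1/24
C² = P²·S² = 1/70 ; C = -0.119523

-0.119523  (= −√(1/70))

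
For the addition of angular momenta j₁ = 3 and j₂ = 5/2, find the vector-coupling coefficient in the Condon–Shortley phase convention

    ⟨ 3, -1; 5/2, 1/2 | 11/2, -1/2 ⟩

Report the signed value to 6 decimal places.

+0.569803

triangle: 0!×6!×5!/12! = 86400/479001600
(j±m)!: 2!×4!×3!×2!×5!×6! = 49766400
prefactor² = (2J+1)×Δ×N² = 8294400/77
  k=0: +1/(0!×0!×4!×3!×2!×2!) = 1/576
Σ = 1/576  ⇒  CG² = 8294400/77×1/576² = 25/77
CG = +√(25/77) = +0.569803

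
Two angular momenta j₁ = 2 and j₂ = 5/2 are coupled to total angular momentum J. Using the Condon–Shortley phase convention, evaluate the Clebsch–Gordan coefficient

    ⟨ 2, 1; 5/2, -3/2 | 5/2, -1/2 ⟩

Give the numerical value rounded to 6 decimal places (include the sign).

+0.414039  (= +√(6/35))

triangle: 2!*2!*3!/8! = 24/40320
(j±m)!: 3!*1!*1!*4!*2!*3! = 1728
prefactor² = (2J+1)*Δ*N² = 216/35
  k=0: +1/(0!*2!*1!*1!*1!*2!) = 1/4
  k=1: −1/(1!*1!*0!*0!*2!*3!) = -1/12
Σ = 1/6  ⇒  CG² = 216/35*1/6² = 6/35
CG = +√(6/35) = +0.414039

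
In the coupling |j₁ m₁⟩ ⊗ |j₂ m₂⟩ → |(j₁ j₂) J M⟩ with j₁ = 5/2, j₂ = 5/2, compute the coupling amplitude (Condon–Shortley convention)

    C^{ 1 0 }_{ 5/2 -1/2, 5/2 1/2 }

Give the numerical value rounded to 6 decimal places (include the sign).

+√(1/70) ≈ +0.119523

triangle: 4!×1!×1!/7! = 24/5040
(j±m)!: 2!×3!×3!×2!×1!×1! = 144
prefactor² = (2J+1)×Δ×N² = 72/35
  k=2: +1/(2!×2!×1!×1!×0!×0!) = 1/4
  k=3: −1/(3!×1!×0!×0!×1!×1!) = -1/6
Σ = 1/12  ⇒  CG² = 72/35×1/12² = 1/70
CG = +√(1/70) = +0.119523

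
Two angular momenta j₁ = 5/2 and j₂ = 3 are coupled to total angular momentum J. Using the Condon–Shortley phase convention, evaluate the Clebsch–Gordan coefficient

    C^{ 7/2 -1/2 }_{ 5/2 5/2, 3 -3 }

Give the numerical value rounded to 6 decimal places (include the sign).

+√(2/21) = +0.308607

j₁+j₂−J=2  J+j₁−j₂=3  J−j₁+j₂=4  j₁+j₂+J+1=10
(j₁±m₁, j₂±m₂, J±M) = (5,0,0,6,3,4)
P² = 55296/7
sum k=0..0:
  [0] +1/288 = 1/288
S = 1/288
C² = P²·S² = 2/21 ; C = +0.308607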